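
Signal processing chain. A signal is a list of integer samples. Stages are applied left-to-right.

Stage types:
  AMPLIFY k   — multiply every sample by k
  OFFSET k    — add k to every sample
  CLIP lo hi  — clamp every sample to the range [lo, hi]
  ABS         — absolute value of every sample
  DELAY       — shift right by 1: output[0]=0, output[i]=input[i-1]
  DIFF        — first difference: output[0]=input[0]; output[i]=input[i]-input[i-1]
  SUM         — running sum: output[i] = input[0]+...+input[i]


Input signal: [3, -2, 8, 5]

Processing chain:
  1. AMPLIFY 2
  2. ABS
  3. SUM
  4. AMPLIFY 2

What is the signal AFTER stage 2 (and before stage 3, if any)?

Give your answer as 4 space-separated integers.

Answer: 6 4 16 10

Derivation:
Input: [3, -2, 8, 5]
Stage 1 (AMPLIFY 2): 3*2=6, -2*2=-4, 8*2=16, 5*2=10 -> [6, -4, 16, 10]
Stage 2 (ABS): |6|=6, |-4|=4, |16|=16, |10|=10 -> [6, 4, 16, 10]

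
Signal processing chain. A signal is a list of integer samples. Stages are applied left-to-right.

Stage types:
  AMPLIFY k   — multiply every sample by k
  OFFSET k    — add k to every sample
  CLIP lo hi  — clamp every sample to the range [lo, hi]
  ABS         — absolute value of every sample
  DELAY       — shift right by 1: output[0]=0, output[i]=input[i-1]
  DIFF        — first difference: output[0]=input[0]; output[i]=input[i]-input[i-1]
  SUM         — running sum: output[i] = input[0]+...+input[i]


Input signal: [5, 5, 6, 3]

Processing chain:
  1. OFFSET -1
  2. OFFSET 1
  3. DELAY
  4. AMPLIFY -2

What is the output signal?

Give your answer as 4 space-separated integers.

Answer: 0 -10 -10 -12

Derivation:
Input: [5, 5, 6, 3]
Stage 1 (OFFSET -1): 5+-1=4, 5+-1=4, 6+-1=5, 3+-1=2 -> [4, 4, 5, 2]
Stage 2 (OFFSET 1): 4+1=5, 4+1=5, 5+1=6, 2+1=3 -> [5, 5, 6, 3]
Stage 3 (DELAY): [0, 5, 5, 6] = [0, 5, 5, 6] -> [0, 5, 5, 6]
Stage 4 (AMPLIFY -2): 0*-2=0, 5*-2=-10, 5*-2=-10, 6*-2=-12 -> [0, -10, -10, -12]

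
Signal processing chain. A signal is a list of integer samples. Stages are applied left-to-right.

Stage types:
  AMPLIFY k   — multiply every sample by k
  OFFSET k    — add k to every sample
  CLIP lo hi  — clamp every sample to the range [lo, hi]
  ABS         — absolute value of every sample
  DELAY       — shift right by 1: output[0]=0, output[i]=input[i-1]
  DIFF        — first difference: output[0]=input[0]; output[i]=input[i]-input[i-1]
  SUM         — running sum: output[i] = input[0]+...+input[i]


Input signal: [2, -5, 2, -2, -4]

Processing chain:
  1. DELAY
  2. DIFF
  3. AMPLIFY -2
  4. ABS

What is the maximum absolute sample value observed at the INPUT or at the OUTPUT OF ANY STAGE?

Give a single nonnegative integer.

Answer: 14

Derivation:
Input: [2, -5, 2, -2, -4] (max |s|=5)
Stage 1 (DELAY): [0, 2, -5, 2, -2] = [0, 2, -5, 2, -2] -> [0, 2, -5, 2, -2] (max |s|=5)
Stage 2 (DIFF): s[0]=0, 2-0=2, -5-2=-7, 2--5=7, -2-2=-4 -> [0, 2, -7, 7, -4] (max |s|=7)
Stage 3 (AMPLIFY -2): 0*-2=0, 2*-2=-4, -7*-2=14, 7*-2=-14, -4*-2=8 -> [0, -4, 14, -14, 8] (max |s|=14)
Stage 4 (ABS): |0|=0, |-4|=4, |14|=14, |-14|=14, |8|=8 -> [0, 4, 14, 14, 8] (max |s|=14)
Overall max amplitude: 14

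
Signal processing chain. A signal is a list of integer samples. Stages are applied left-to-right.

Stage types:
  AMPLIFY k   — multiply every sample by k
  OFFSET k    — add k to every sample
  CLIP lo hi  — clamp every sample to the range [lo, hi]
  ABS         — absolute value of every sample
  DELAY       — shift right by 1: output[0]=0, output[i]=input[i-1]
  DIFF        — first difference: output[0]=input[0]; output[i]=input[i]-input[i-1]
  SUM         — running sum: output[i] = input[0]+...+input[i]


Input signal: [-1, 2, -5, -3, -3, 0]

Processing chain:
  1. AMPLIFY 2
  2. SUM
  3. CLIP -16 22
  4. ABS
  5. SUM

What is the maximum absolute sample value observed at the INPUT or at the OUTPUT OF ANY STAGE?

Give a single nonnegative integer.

Input: [-1, 2, -5, -3, -3, 0] (max |s|=5)
Stage 1 (AMPLIFY 2): -1*2=-2, 2*2=4, -5*2=-10, -3*2=-6, -3*2=-6, 0*2=0 -> [-2, 4, -10, -6, -6, 0] (max |s|=10)
Stage 2 (SUM): sum[0..0]=-2, sum[0..1]=2, sum[0..2]=-8, sum[0..3]=-14, sum[0..4]=-20, sum[0..5]=-20 -> [-2, 2, -8, -14, -20, -20] (max |s|=20)
Stage 3 (CLIP -16 22): clip(-2,-16,22)=-2, clip(2,-16,22)=2, clip(-8,-16,22)=-8, clip(-14,-16,22)=-14, clip(-20,-16,22)=-16, clip(-20,-16,22)=-16 -> [-2, 2, -8, -14, -16, -16] (max |s|=16)
Stage 4 (ABS): |-2|=2, |2|=2, |-8|=8, |-14|=14, |-16|=16, |-16|=16 -> [2, 2, 8, 14, 16, 16] (max |s|=16)
Stage 5 (SUM): sum[0..0]=2, sum[0..1]=4, sum[0..2]=12, sum[0..3]=26, sum[0..4]=42, sum[0..5]=58 -> [2, 4, 12, 26, 42, 58] (max |s|=58)
Overall max amplitude: 58

Answer: 58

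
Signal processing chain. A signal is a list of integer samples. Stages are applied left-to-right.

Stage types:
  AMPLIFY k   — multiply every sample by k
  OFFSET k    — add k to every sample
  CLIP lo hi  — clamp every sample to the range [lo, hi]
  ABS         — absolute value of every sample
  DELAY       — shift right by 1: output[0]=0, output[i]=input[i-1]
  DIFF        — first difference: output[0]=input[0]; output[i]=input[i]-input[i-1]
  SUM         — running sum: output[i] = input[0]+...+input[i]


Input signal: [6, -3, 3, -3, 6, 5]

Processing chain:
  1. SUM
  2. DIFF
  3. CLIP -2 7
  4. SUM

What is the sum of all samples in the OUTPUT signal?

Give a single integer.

Answer: 49

Derivation:
Input: [6, -3, 3, -3, 6, 5]
Stage 1 (SUM): sum[0..0]=6, sum[0..1]=3, sum[0..2]=6, sum[0..3]=3, sum[0..4]=9, sum[0..5]=14 -> [6, 3, 6, 3, 9, 14]
Stage 2 (DIFF): s[0]=6, 3-6=-3, 6-3=3, 3-6=-3, 9-3=6, 14-9=5 -> [6, -3, 3, -3, 6, 5]
Stage 3 (CLIP -2 7): clip(6,-2,7)=6, clip(-3,-2,7)=-2, clip(3,-2,7)=3, clip(-3,-2,7)=-2, clip(6,-2,7)=6, clip(5,-2,7)=5 -> [6, -2, 3, -2, 6, 5]
Stage 4 (SUM): sum[0..0]=6, sum[0..1]=4, sum[0..2]=7, sum[0..3]=5, sum[0..4]=11, sum[0..5]=16 -> [6, 4, 7, 5, 11, 16]
Output sum: 49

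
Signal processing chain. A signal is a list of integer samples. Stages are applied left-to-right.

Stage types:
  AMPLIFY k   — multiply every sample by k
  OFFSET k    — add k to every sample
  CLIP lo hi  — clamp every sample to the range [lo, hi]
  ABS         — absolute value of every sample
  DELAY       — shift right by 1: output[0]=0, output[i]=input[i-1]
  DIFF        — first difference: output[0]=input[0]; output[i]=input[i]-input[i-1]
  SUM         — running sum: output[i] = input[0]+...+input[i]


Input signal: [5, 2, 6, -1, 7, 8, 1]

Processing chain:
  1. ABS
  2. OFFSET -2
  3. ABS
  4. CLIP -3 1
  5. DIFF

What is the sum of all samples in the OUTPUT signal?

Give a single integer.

Answer: 1

Derivation:
Input: [5, 2, 6, -1, 7, 8, 1]
Stage 1 (ABS): |5|=5, |2|=2, |6|=6, |-1|=1, |7|=7, |8|=8, |1|=1 -> [5, 2, 6, 1, 7, 8, 1]
Stage 2 (OFFSET -2): 5+-2=3, 2+-2=0, 6+-2=4, 1+-2=-1, 7+-2=5, 8+-2=6, 1+-2=-1 -> [3, 0, 4, -1, 5, 6, -1]
Stage 3 (ABS): |3|=3, |0|=0, |4|=4, |-1|=1, |5|=5, |6|=6, |-1|=1 -> [3, 0, 4, 1, 5, 6, 1]
Stage 4 (CLIP -3 1): clip(3,-3,1)=1, clip(0,-3,1)=0, clip(4,-3,1)=1, clip(1,-3,1)=1, clip(5,-3,1)=1, clip(6,-3,1)=1, clip(1,-3,1)=1 -> [1, 0, 1, 1, 1, 1, 1]
Stage 5 (DIFF): s[0]=1, 0-1=-1, 1-0=1, 1-1=0, 1-1=0, 1-1=0, 1-1=0 -> [1, -1, 1, 0, 0, 0, 0]
Output sum: 1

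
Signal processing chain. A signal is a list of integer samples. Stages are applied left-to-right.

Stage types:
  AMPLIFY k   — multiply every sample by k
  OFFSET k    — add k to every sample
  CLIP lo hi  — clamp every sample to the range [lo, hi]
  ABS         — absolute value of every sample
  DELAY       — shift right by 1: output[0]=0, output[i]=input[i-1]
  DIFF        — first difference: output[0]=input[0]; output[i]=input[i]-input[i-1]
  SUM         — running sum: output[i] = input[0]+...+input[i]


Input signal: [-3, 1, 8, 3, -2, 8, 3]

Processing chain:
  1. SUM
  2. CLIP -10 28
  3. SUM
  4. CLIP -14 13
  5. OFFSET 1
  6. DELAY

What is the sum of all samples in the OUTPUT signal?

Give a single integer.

Answer: 35

Derivation:
Input: [-3, 1, 8, 3, -2, 8, 3]
Stage 1 (SUM): sum[0..0]=-3, sum[0..1]=-2, sum[0..2]=6, sum[0..3]=9, sum[0..4]=7, sum[0..5]=15, sum[0..6]=18 -> [-3, -2, 6, 9, 7, 15, 18]
Stage 2 (CLIP -10 28): clip(-3,-10,28)=-3, clip(-2,-10,28)=-2, clip(6,-10,28)=6, clip(9,-10,28)=9, clip(7,-10,28)=7, clip(15,-10,28)=15, clip(18,-10,28)=18 -> [-3, -2, 6, 9, 7, 15, 18]
Stage 3 (SUM): sum[0..0]=-3, sum[0..1]=-5, sum[0..2]=1, sum[0..3]=10, sum[0..4]=17, sum[0..5]=32, sum[0..6]=50 -> [-3, -5, 1, 10, 17, 32, 50]
Stage 4 (CLIP -14 13): clip(-3,-14,13)=-3, clip(-5,-14,13)=-5, clip(1,-14,13)=1, clip(10,-14,13)=10, clip(17,-14,13)=13, clip(32,-14,13)=13, clip(50,-14,13)=13 -> [-3, -5, 1, 10, 13, 13, 13]
Stage 5 (OFFSET 1): -3+1=-2, -5+1=-4, 1+1=2, 10+1=11, 13+1=14, 13+1=14, 13+1=14 -> [-2, -4, 2, 11, 14, 14, 14]
Stage 6 (DELAY): [0, -2, -4, 2, 11, 14, 14] = [0, -2, -4, 2, 11, 14, 14] -> [0, -2, -4, 2, 11, 14, 14]
Output sum: 35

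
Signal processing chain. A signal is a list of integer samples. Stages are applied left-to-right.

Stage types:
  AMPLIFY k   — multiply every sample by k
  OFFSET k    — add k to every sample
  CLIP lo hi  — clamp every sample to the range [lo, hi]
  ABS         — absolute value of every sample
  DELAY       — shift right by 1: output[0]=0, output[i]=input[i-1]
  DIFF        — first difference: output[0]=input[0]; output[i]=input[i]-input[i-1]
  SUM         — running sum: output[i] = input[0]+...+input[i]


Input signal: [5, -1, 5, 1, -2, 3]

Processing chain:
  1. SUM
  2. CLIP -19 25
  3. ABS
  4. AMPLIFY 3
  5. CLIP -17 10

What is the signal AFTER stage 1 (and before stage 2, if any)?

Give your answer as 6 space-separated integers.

Input: [5, -1, 5, 1, -2, 3]
Stage 1 (SUM): sum[0..0]=5, sum[0..1]=4, sum[0..2]=9, sum[0..3]=10, sum[0..4]=8, sum[0..5]=11 -> [5, 4, 9, 10, 8, 11]

Answer: 5 4 9 10 8 11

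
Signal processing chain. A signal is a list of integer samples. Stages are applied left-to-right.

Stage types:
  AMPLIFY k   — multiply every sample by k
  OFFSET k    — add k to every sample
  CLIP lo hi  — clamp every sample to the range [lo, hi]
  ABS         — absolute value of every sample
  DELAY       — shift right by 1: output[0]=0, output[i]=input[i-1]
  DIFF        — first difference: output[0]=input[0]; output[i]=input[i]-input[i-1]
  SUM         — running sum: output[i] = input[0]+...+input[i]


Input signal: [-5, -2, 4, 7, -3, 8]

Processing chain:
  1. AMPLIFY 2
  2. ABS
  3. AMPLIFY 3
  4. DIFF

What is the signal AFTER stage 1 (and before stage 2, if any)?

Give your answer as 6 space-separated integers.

Answer: -10 -4 8 14 -6 16

Derivation:
Input: [-5, -2, 4, 7, -3, 8]
Stage 1 (AMPLIFY 2): -5*2=-10, -2*2=-4, 4*2=8, 7*2=14, -3*2=-6, 8*2=16 -> [-10, -4, 8, 14, -6, 16]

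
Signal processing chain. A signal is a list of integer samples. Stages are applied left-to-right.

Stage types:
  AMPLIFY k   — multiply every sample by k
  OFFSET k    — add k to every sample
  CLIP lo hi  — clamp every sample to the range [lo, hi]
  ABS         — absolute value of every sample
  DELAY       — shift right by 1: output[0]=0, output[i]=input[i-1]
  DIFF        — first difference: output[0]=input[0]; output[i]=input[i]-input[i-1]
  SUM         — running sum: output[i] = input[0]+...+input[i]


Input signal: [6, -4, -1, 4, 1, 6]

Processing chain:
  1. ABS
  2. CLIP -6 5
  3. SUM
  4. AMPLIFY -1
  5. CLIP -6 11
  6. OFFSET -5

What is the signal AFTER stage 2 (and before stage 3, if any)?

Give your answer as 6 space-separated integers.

Input: [6, -4, -1, 4, 1, 6]
Stage 1 (ABS): |6|=6, |-4|=4, |-1|=1, |4|=4, |1|=1, |6|=6 -> [6, 4, 1, 4, 1, 6]
Stage 2 (CLIP -6 5): clip(6,-6,5)=5, clip(4,-6,5)=4, clip(1,-6,5)=1, clip(4,-6,5)=4, clip(1,-6,5)=1, clip(6,-6,5)=5 -> [5, 4, 1, 4, 1, 5]

Answer: 5 4 1 4 1 5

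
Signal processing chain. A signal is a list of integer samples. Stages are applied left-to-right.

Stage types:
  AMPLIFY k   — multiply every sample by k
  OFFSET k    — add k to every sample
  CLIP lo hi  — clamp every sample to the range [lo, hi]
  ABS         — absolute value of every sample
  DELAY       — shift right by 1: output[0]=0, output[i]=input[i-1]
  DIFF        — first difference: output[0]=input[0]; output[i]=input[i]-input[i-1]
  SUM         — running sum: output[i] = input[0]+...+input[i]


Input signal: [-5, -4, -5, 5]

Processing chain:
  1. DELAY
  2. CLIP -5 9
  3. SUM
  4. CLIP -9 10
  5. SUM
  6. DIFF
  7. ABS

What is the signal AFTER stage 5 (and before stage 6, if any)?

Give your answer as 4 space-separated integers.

Answer: 0 -5 -14 -23

Derivation:
Input: [-5, -4, -5, 5]
Stage 1 (DELAY): [0, -5, -4, -5] = [0, -5, -4, -5] -> [0, -5, -4, -5]
Stage 2 (CLIP -5 9): clip(0,-5,9)=0, clip(-5,-5,9)=-5, clip(-4,-5,9)=-4, clip(-5,-5,9)=-5 -> [0, -5, -4, -5]
Stage 3 (SUM): sum[0..0]=0, sum[0..1]=-5, sum[0..2]=-9, sum[0..3]=-14 -> [0, -5, -9, -14]
Stage 4 (CLIP -9 10): clip(0,-9,10)=0, clip(-5,-9,10)=-5, clip(-9,-9,10)=-9, clip(-14,-9,10)=-9 -> [0, -5, -9, -9]
Stage 5 (SUM): sum[0..0]=0, sum[0..1]=-5, sum[0..2]=-14, sum[0..3]=-23 -> [0, -5, -14, -23]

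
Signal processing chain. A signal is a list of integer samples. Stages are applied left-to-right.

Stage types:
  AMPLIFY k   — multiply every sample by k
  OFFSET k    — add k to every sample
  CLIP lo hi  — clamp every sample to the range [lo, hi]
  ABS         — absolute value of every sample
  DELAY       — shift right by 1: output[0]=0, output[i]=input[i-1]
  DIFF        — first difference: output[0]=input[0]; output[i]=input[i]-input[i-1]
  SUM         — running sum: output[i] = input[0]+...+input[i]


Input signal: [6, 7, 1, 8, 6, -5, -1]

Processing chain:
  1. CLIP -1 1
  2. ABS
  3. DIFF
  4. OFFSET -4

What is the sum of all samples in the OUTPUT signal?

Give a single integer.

Input: [6, 7, 1, 8, 6, -5, -1]
Stage 1 (CLIP -1 1): clip(6,-1,1)=1, clip(7,-1,1)=1, clip(1,-1,1)=1, clip(8,-1,1)=1, clip(6,-1,1)=1, clip(-5,-1,1)=-1, clip(-1,-1,1)=-1 -> [1, 1, 1, 1, 1, -1, -1]
Stage 2 (ABS): |1|=1, |1|=1, |1|=1, |1|=1, |1|=1, |-1|=1, |-1|=1 -> [1, 1, 1, 1, 1, 1, 1]
Stage 3 (DIFF): s[0]=1, 1-1=0, 1-1=0, 1-1=0, 1-1=0, 1-1=0, 1-1=0 -> [1, 0, 0, 0, 0, 0, 0]
Stage 4 (OFFSET -4): 1+-4=-3, 0+-4=-4, 0+-4=-4, 0+-4=-4, 0+-4=-4, 0+-4=-4, 0+-4=-4 -> [-3, -4, -4, -4, -4, -4, -4]
Output sum: -27

Answer: -27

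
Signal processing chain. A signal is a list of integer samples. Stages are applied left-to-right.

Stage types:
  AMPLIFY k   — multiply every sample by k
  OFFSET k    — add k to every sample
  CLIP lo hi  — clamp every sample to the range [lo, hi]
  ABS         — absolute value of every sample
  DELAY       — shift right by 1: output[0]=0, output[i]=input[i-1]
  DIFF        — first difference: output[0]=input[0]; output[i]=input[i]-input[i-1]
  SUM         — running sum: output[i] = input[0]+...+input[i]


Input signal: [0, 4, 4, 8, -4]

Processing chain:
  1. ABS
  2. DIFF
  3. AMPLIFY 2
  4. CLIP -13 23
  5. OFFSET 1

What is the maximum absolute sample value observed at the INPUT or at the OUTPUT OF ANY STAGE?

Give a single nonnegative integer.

Answer: 9

Derivation:
Input: [0, 4, 4, 8, -4] (max |s|=8)
Stage 1 (ABS): |0|=0, |4|=4, |4|=4, |8|=8, |-4|=4 -> [0, 4, 4, 8, 4] (max |s|=8)
Stage 2 (DIFF): s[0]=0, 4-0=4, 4-4=0, 8-4=4, 4-8=-4 -> [0, 4, 0, 4, -4] (max |s|=4)
Stage 3 (AMPLIFY 2): 0*2=0, 4*2=8, 0*2=0, 4*2=8, -4*2=-8 -> [0, 8, 0, 8, -8] (max |s|=8)
Stage 4 (CLIP -13 23): clip(0,-13,23)=0, clip(8,-13,23)=8, clip(0,-13,23)=0, clip(8,-13,23)=8, clip(-8,-13,23)=-8 -> [0, 8, 0, 8, -8] (max |s|=8)
Stage 5 (OFFSET 1): 0+1=1, 8+1=9, 0+1=1, 8+1=9, -8+1=-7 -> [1, 9, 1, 9, -7] (max |s|=9)
Overall max amplitude: 9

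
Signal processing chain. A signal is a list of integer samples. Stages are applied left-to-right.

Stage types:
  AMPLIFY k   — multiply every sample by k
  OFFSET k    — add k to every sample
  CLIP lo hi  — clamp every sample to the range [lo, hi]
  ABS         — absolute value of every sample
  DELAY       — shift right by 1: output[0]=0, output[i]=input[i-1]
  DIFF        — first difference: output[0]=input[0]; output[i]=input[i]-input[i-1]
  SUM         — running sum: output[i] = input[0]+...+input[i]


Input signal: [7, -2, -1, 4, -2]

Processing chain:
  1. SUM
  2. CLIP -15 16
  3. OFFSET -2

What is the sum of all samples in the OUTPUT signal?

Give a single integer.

Answer: 20

Derivation:
Input: [7, -2, -1, 4, -2]
Stage 1 (SUM): sum[0..0]=7, sum[0..1]=5, sum[0..2]=4, sum[0..3]=8, sum[0..4]=6 -> [7, 5, 4, 8, 6]
Stage 2 (CLIP -15 16): clip(7,-15,16)=7, clip(5,-15,16)=5, clip(4,-15,16)=4, clip(8,-15,16)=8, clip(6,-15,16)=6 -> [7, 5, 4, 8, 6]
Stage 3 (OFFSET -2): 7+-2=5, 5+-2=3, 4+-2=2, 8+-2=6, 6+-2=4 -> [5, 3, 2, 6, 4]
Output sum: 20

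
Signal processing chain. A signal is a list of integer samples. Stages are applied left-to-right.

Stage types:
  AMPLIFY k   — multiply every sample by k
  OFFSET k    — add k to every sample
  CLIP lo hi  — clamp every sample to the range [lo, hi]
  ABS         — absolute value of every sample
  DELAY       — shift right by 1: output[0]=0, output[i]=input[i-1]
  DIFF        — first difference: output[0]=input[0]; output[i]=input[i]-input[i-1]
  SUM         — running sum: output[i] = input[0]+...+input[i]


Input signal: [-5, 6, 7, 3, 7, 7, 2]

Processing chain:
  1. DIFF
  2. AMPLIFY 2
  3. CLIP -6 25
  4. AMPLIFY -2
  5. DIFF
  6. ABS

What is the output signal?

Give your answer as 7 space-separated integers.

Input: [-5, 6, 7, 3, 7, 7, 2]
Stage 1 (DIFF): s[0]=-5, 6--5=11, 7-6=1, 3-7=-4, 7-3=4, 7-7=0, 2-7=-5 -> [-5, 11, 1, -4, 4, 0, -5]
Stage 2 (AMPLIFY 2): -5*2=-10, 11*2=22, 1*2=2, -4*2=-8, 4*2=8, 0*2=0, -5*2=-10 -> [-10, 22, 2, -8, 8, 0, -10]
Stage 3 (CLIP -6 25): clip(-10,-6,25)=-6, clip(22,-6,25)=22, clip(2,-6,25)=2, clip(-8,-6,25)=-6, clip(8,-6,25)=8, clip(0,-6,25)=0, clip(-10,-6,25)=-6 -> [-6, 22, 2, -6, 8, 0, -6]
Stage 4 (AMPLIFY -2): -6*-2=12, 22*-2=-44, 2*-2=-4, -6*-2=12, 8*-2=-16, 0*-2=0, -6*-2=12 -> [12, -44, -4, 12, -16, 0, 12]
Stage 5 (DIFF): s[0]=12, -44-12=-56, -4--44=40, 12--4=16, -16-12=-28, 0--16=16, 12-0=12 -> [12, -56, 40, 16, -28, 16, 12]
Stage 6 (ABS): |12|=12, |-56|=56, |40|=40, |16|=16, |-28|=28, |16|=16, |12|=12 -> [12, 56, 40, 16, 28, 16, 12]

Answer: 12 56 40 16 28 16 12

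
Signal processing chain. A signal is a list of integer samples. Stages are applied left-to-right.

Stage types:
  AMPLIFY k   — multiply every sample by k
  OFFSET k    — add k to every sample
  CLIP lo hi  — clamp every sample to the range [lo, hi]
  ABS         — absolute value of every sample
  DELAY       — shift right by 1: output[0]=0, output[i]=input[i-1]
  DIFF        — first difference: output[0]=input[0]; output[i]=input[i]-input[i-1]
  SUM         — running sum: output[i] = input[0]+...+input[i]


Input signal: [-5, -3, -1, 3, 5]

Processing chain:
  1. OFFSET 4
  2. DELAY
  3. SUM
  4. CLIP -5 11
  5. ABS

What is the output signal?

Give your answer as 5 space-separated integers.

Answer: 0 1 0 3 10

Derivation:
Input: [-5, -3, -1, 3, 5]
Stage 1 (OFFSET 4): -5+4=-1, -3+4=1, -1+4=3, 3+4=7, 5+4=9 -> [-1, 1, 3, 7, 9]
Stage 2 (DELAY): [0, -1, 1, 3, 7] = [0, -1, 1, 3, 7] -> [0, -1, 1, 3, 7]
Stage 3 (SUM): sum[0..0]=0, sum[0..1]=-1, sum[0..2]=0, sum[0..3]=3, sum[0..4]=10 -> [0, -1, 0, 3, 10]
Stage 4 (CLIP -5 11): clip(0,-5,11)=0, clip(-1,-5,11)=-1, clip(0,-5,11)=0, clip(3,-5,11)=3, clip(10,-5,11)=10 -> [0, -1, 0, 3, 10]
Stage 5 (ABS): |0|=0, |-1|=1, |0|=0, |3|=3, |10|=10 -> [0, 1, 0, 3, 10]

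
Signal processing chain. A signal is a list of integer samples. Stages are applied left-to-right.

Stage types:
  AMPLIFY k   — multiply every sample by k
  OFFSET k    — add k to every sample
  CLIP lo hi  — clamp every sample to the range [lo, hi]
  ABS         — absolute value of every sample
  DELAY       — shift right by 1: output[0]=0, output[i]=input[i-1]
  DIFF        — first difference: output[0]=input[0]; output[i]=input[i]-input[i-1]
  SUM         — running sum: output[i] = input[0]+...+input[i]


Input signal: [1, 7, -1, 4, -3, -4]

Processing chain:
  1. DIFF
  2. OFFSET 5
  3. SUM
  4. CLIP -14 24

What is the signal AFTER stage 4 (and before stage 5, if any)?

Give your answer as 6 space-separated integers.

Input: [1, 7, -1, 4, -3, -4]
Stage 1 (DIFF): s[0]=1, 7-1=6, -1-7=-8, 4--1=5, -3-4=-7, -4--3=-1 -> [1, 6, -8, 5, -7, -1]
Stage 2 (OFFSET 5): 1+5=6, 6+5=11, -8+5=-3, 5+5=10, -7+5=-2, -1+5=4 -> [6, 11, -3, 10, -2, 4]
Stage 3 (SUM): sum[0..0]=6, sum[0..1]=17, sum[0..2]=14, sum[0..3]=24, sum[0..4]=22, sum[0..5]=26 -> [6, 17, 14, 24, 22, 26]
Stage 4 (CLIP -14 24): clip(6,-14,24)=6, clip(17,-14,24)=17, clip(14,-14,24)=14, clip(24,-14,24)=24, clip(22,-14,24)=22, clip(26,-14,24)=24 -> [6, 17, 14, 24, 22, 24]

Answer: 6 17 14 24 22 24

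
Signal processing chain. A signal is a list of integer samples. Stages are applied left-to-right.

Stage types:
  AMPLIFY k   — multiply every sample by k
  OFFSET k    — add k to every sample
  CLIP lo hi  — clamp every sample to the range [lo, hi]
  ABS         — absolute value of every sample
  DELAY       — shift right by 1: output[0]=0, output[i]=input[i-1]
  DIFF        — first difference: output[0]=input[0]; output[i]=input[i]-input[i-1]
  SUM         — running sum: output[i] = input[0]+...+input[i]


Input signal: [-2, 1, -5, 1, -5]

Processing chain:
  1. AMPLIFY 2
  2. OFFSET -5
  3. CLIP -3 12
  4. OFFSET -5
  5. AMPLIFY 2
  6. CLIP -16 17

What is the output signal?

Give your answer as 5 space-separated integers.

Input: [-2, 1, -5, 1, -5]
Stage 1 (AMPLIFY 2): -2*2=-4, 1*2=2, -5*2=-10, 1*2=2, -5*2=-10 -> [-4, 2, -10, 2, -10]
Stage 2 (OFFSET -5): -4+-5=-9, 2+-5=-3, -10+-5=-15, 2+-5=-3, -10+-5=-15 -> [-9, -3, -15, -3, -15]
Stage 3 (CLIP -3 12): clip(-9,-3,12)=-3, clip(-3,-3,12)=-3, clip(-15,-3,12)=-3, clip(-3,-3,12)=-3, clip(-15,-3,12)=-3 -> [-3, -3, -3, -3, -3]
Stage 4 (OFFSET -5): -3+-5=-8, -3+-5=-8, -3+-5=-8, -3+-5=-8, -3+-5=-8 -> [-8, -8, -8, -8, -8]
Stage 5 (AMPLIFY 2): -8*2=-16, -8*2=-16, -8*2=-16, -8*2=-16, -8*2=-16 -> [-16, -16, -16, -16, -16]
Stage 6 (CLIP -16 17): clip(-16,-16,17)=-16, clip(-16,-16,17)=-16, clip(-16,-16,17)=-16, clip(-16,-16,17)=-16, clip(-16,-16,17)=-16 -> [-16, -16, -16, -16, -16]

Answer: -16 -16 -16 -16 -16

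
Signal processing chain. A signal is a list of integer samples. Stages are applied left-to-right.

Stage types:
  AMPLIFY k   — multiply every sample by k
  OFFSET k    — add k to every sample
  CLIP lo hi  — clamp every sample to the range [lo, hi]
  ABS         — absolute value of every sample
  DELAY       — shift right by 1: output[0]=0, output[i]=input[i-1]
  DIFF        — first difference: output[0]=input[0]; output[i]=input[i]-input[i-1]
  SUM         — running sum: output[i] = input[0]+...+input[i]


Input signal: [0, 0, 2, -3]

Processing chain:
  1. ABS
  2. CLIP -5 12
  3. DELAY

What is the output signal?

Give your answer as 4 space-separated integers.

Input: [0, 0, 2, -3]
Stage 1 (ABS): |0|=0, |0|=0, |2|=2, |-3|=3 -> [0, 0, 2, 3]
Stage 2 (CLIP -5 12): clip(0,-5,12)=0, clip(0,-5,12)=0, clip(2,-5,12)=2, clip(3,-5,12)=3 -> [0, 0, 2, 3]
Stage 3 (DELAY): [0, 0, 0, 2] = [0, 0, 0, 2] -> [0, 0, 0, 2]

Answer: 0 0 0 2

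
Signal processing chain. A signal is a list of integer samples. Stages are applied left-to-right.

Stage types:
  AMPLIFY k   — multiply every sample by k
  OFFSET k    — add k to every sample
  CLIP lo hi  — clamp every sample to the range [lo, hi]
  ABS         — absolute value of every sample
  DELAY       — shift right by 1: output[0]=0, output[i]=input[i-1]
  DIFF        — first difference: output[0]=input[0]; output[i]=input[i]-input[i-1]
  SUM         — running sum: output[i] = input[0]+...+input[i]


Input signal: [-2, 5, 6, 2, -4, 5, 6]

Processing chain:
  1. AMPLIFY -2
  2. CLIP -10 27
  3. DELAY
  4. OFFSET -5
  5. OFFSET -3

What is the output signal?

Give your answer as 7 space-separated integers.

Answer: -8 -4 -18 -18 -12 0 -18

Derivation:
Input: [-2, 5, 6, 2, -4, 5, 6]
Stage 1 (AMPLIFY -2): -2*-2=4, 5*-2=-10, 6*-2=-12, 2*-2=-4, -4*-2=8, 5*-2=-10, 6*-2=-12 -> [4, -10, -12, -4, 8, -10, -12]
Stage 2 (CLIP -10 27): clip(4,-10,27)=4, clip(-10,-10,27)=-10, clip(-12,-10,27)=-10, clip(-4,-10,27)=-4, clip(8,-10,27)=8, clip(-10,-10,27)=-10, clip(-12,-10,27)=-10 -> [4, -10, -10, -4, 8, -10, -10]
Stage 3 (DELAY): [0, 4, -10, -10, -4, 8, -10] = [0, 4, -10, -10, -4, 8, -10] -> [0, 4, -10, -10, -4, 8, -10]
Stage 4 (OFFSET -5): 0+-5=-5, 4+-5=-1, -10+-5=-15, -10+-5=-15, -4+-5=-9, 8+-5=3, -10+-5=-15 -> [-5, -1, -15, -15, -9, 3, -15]
Stage 5 (OFFSET -3): -5+-3=-8, -1+-3=-4, -15+-3=-18, -15+-3=-18, -9+-3=-12, 3+-3=0, -15+-3=-18 -> [-8, -4, -18, -18, -12, 0, -18]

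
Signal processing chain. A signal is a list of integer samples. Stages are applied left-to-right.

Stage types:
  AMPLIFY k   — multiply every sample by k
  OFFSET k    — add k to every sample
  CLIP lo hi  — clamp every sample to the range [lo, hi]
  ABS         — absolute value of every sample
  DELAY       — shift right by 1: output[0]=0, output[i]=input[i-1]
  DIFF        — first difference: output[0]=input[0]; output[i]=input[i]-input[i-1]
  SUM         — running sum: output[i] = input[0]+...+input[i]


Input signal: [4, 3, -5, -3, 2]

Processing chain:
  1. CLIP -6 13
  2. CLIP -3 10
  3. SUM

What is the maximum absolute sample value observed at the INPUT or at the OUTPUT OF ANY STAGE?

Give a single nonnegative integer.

Input: [4, 3, -5, -3, 2] (max |s|=5)
Stage 1 (CLIP -6 13): clip(4,-6,13)=4, clip(3,-6,13)=3, clip(-5,-6,13)=-5, clip(-3,-6,13)=-3, clip(2,-6,13)=2 -> [4, 3, -5, -3, 2] (max |s|=5)
Stage 2 (CLIP -3 10): clip(4,-3,10)=4, clip(3,-3,10)=3, clip(-5,-3,10)=-3, clip(-3,-3,10)=-3, clip(2,-3,10)=2 -> [4, 3, -3, -3, 2] (max |s|=4)
Stage 3 (SUM): sum[0..0]=4, sum[0..1]=7, sum[0..2]=4, sum[0..3]=1, sum[0..4]=3 -> [4, 7, 4, 1, 3] (max |s|=7)
Overall max amplitude: 7

Answer: 7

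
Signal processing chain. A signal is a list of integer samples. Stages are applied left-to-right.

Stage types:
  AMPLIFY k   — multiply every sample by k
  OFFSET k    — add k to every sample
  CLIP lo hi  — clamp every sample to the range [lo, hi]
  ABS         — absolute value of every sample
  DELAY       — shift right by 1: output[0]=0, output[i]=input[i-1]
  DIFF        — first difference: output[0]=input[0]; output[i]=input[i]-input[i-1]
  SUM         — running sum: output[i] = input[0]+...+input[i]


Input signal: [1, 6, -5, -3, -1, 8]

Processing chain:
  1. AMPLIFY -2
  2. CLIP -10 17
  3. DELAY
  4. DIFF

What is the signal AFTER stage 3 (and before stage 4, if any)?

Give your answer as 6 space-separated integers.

Answer: 0 -2 -10 10 6 2

Derivation:
Input: [1, 6, -5, -3, -1, 8]
Stage 1 (AMPLIFY -2): 1*-2=-2, 6*-2=-12, -5*-2=10, -3*-2=6, -1*-2=2, 8*-2=-16 -> [-2, -12, 10, 6, 2, -16]
Stage 2 (CLIP -10 17): clip(-2,-10,17)=-2, clip(-12,-10,17)=-10, clip(10,-10,17)=10, clip(6,-10,17)=6, clip(2,-10,17)=2, clip(-16,-10,17)=-10 -> [-2, -10, 10, 6, 2, -10]
Stage 3 (DELAY): [0, -2, -10, 10, 6, 2] = [0, -2, -10, 10, 6, 2] -> [0, -2, -10, 10, 6, 2]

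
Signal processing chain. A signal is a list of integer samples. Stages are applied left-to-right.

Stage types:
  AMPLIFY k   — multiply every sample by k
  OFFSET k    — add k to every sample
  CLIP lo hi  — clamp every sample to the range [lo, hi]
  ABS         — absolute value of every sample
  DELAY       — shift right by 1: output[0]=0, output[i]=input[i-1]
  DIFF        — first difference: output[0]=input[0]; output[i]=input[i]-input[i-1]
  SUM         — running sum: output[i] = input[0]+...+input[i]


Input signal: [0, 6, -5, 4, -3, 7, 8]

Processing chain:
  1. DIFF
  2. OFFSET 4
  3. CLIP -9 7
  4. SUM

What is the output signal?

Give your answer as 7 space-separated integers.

Input: [0, 6, -5, 4, -3, 7, 8]
Stage 1 (DIFF): s[0]=0, 6-0=6, -5-6=-11, 4--5=9, -3-4=-7, 7--3=10, 8-7=1 -> [0, 6, -11, 9, -7, 10, 1]
Stage 2 (OFFSET 4): 0+4=4, 6+4=10, -11+4=-7, 9+4=13, -7+4=-3, 10+4=14, 1+4=5 -> [4, 10, -7, 13, -3, 14, 5]
Stage 3 (CLIP -9 7): clip(4,-9,7)=4, clip(10,-9,7)=7, clip(-7,-9,7)=-7, clip(13,-9,7)=7, clip(-3,-9,7)=-3, clip(14,-9,7)=7, clip(5,-9,7)=5 -> [4, 7, -7, 7, -3, 7, 5]
Stage 4 (SUM): sum[0..0]=4, sum[0..1]=11, sum[0..2]=4, sum[0..3]=11, sum[0..4]=8, sum[0..5]=15, sum[0..6]=20 -> [4, 11, 4, 11, 8, 15, 20]

Answer: 4 11 4 11 8 15 20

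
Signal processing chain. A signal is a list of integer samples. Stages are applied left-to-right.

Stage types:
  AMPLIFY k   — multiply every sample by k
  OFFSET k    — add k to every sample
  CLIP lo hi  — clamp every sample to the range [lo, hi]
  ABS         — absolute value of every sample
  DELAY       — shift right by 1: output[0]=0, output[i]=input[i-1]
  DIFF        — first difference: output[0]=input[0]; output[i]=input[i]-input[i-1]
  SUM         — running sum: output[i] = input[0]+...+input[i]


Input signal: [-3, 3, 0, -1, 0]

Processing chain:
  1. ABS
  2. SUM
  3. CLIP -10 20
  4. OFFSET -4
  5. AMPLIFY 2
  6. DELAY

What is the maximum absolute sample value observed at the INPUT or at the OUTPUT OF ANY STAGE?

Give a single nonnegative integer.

Input: [-3, 3, 0, -1, 0] (max |s|=3)
Stage 1 (ABS): |-3|=3, |3|=3, |0|=0, |-1|=1, |0|=0 -> [3, 3, 0, 1, 0] (max |s|=3)
Stage 2 (SUM): sum[0..0]=3, sum[0..1]=6, sum[0..2]=6, sum[0..3]=7, sum[0..4]=7 -> [3, 6, 6, 7, 7] (max |s|=7)
Stage 3 (CLIP -10 20): clip(3,-10,20)=3, clip(6,-10,20)=6, clip(6,-10,20)=6, clip(7,-10,20)=7, clip(7,-10,20)=7 -> [3, 6, 6, 7, 7] (max |s|=7)
Stage 4 (OFFSET -4): 3+-4=-1, 6+-4=2, 6+-4=2, 7+-4=3, 7+-4=3 -> [-1, 2, 2, 3, 3] (max |s|=3)
Stage 5 (AMPLIFY 2): -1*2=-2, 2*2=4, 2*2=4, 3*2=6, 3*2=6 -> [-2, 4, 4, 6, 6] (max |s|=6)
Stage 6 (DELAY): [0, -2, 4, 4, 6] = [0, -2, 4, 4, 6] -> [0, -2, 4, 4, 6] (max |s|=6)
Overall max amplitude: 7

Answer: 7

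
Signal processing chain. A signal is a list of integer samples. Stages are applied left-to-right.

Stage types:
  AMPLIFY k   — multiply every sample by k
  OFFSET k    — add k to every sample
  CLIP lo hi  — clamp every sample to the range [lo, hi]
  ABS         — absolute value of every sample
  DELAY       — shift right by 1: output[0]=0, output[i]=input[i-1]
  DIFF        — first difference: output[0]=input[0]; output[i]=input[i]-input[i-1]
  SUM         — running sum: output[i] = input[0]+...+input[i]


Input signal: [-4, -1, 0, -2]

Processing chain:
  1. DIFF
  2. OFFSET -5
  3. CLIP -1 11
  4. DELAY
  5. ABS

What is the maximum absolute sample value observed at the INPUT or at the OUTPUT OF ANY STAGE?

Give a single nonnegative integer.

Input: [-4, -1, 0, -2] (max |s|=4)
Stage 1 (DIFF): s[0]=-4, -1--4=3, 0--1=1, -2-0=-2 -> [-4, 3, 1, -2] (max |s|=4)
Stage 2 (OFFSET -5): -4+-5=-9, 3+-5=-2, 1+-5=-4, -2+-5=-7 -> [-9, -2, -4, -7] (max |s|=9)
Stage 3 (CLIP -1 11): clip(-9,-1,11)=-1, clip(-2,-1,11)=-1, clip(-4,-1,11)=-1, clip(-7,-1,11)=-1 -> [-1, -1, -1, -1] (max |s|=1)
Stage 4 (DELAY): [0, -1, -1, -1] = [0, -1, -1, -1] -> [0, -1, -1, -1] (max |s|=1)
Stage 5 (ABS): |0|=0, |-1|=1, |-1|=1, |-1|=1 -> [0, 1, 1, 1] (max |s|=1)
Overall max amplitude: 9

Answer: 9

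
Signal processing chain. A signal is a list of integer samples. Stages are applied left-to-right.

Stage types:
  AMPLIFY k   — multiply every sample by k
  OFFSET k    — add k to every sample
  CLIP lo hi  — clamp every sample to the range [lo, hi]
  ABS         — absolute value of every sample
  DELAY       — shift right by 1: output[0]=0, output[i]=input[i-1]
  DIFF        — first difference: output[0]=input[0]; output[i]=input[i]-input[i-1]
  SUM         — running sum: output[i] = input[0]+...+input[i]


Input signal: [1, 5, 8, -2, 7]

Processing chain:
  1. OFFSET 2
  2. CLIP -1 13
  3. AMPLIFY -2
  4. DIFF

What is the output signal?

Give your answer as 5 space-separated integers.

Answer: -6 -8 -6 20 -18

Derivation:
Input: [1, 5, 8, -2, 7]
Stage 1 (OFFSET 2): 1+2=3, 5+2=7, 8+2=10, -2+2=0, 7+2=9 -> [3, 7, 10, 0, 9]
Stage 2 (CLIP -1 13): clip(3,-1,13)=3, clip(7,-1,13)=7, clip(10,-1,13)=10, clip(0,-1,13)=0, clip(9,-1,13)=9 -> [3, 7, 10, 0, 9]
Stage 3 (AMPLIFY -2): 3*-2=-6, 7*-2=-14, 10*-2=-20, 0*-2=0, 9*-2=-18 -> [-6, -14, -20, 0, -18]
Stage 4 (DIFF): s[0]=-6, -14--6=-8, -20--14=-6, 0--20=20, -18-0=-18 -> [-6, -8, -6, 20, -18]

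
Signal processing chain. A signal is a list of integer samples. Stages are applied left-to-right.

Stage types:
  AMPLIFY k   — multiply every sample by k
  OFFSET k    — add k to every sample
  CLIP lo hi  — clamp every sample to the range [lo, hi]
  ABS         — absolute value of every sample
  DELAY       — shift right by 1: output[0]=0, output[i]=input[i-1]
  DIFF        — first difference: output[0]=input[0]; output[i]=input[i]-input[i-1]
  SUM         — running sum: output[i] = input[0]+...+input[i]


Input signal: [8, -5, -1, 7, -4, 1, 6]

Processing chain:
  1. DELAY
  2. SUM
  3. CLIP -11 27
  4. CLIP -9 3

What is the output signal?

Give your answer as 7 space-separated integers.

Answer: 0 3 3 2 3 3 3

Derivation:
Input: [8, -5, -1, 7, -4, 1, 6]
Stage 1 (DELAY): [0, 8, -5, -1, 7, -4, 1] = [0, 8, -5, -1, 7, -4, 1] -> [0, 8, -5, -1, 7, -4, 1]
Stage 2 (SUM): sum[0..0]=0, sum[0..1]=8, sum[0..2]=3, sum[0..3]=2, sum[0..4]=9, sum[0..5]=5, sum[0..6]=6 -> [0, 8, 3, 2, 9, 5, 6]
Stage 3 (CLIP -11 27): clip(0,-11,27)=0, clip(8,-11,27)=8, clip(3,-11,27)=3, clip(2,-11,27)=2, clip(9,-11,27)=9, clip(5,-11,27)=5, clip(6,-11,27)=6 -> [0, 8, 3, 2, 9, 5, 6]
Stage 4 (CLIP -9 3): clip(0,-9,3)=0, clip(8,-9,3)=3, clip(3,-9,3)=3, clip(2,-9,3)=2, clip(9,-9,3)=3, clip(5,-9,3)=3, clip(6,-9,3)=3 -> [0, 3, 3, 2, 3, 3, 3]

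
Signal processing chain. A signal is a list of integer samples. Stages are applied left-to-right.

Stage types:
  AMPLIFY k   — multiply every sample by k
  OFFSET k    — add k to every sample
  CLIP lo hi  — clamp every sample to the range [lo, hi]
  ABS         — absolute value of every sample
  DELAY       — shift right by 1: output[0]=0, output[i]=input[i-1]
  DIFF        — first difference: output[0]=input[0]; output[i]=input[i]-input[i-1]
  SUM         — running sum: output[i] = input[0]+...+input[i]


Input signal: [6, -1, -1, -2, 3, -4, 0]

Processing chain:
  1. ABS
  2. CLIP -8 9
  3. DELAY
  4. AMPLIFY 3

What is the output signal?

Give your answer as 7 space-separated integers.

Answer: 0 18 3 3 6 9 12

Derivation:
Input: [6, -1, -1, -2, 3, -4, 0]
Stage 1 (ABS): |6|=6, |-1|=1, |-1|=1, |-2|=2, |3|=3, |-4|=4, |0|=0 -> [6, 1, 1, 2, 3, 4, 0]
Stage 2 (CLIP -8 9): clip(6,-8,9)=6, clip(1,-8,9)=1, clip(1,-8,9)=1, clip(2,-8,9)=2, clip(3,-8,9)=3, clip(4,-8,9)=4, clip(0,-8,9)=0 -> [6, 1, 1, 2, 3, 4, 0]
Stage 3 (DELAY): [0, 6, 1, 1, 2, 3, 4] = [0, 6, 1, 1, 2, 3, 4] -> [0, 6, 1, 1, 2, 3, 4]
Stage 4 (AMPLIFY 3): 0*3=0, 6*3=18, 1*3=3, 1*3=3, 2*3=6, 3*3=9, 4*3=12 -> [0, 18, 3, 3, 6, 9, 12]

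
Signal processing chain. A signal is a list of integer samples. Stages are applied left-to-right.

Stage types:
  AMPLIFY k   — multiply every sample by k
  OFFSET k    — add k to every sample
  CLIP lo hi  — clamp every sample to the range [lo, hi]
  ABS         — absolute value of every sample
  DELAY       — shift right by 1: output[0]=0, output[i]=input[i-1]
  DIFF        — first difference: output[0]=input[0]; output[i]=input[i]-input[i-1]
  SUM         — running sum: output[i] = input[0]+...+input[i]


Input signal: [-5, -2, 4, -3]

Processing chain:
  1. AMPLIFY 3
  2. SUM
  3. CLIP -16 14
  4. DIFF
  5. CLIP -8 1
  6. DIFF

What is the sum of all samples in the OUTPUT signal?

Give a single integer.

Input: [-5, -2, 4, -3]
Stage 1 (AMPLIFY 3): -5*3=-15, -2*3=-6, 4*3=12, -3*3=-9 -> [-15, -6, 12, -9]
Stage 2 (SUM): sum[0..0]=-15, sum[0..1]=-21, sum[0..2]=-9, sum[0..3]=-18 -> [-15, -21, -9, -18]
Stage 3 (CLIP -16 14): clip(-15,-16,14)=-15, clip(-21,-16,14)=-16, clip(-9,-16,14)=-9, clip(-18,-16,14)=-16 -> [-15, -16, -9, -16]
Stage 4 (DIFF): s[0]=-15, -16--15=-1, -9--16=7, -16--9=-7 -> [-15, -1, 7, -7]
Stage 5 (CLIP -8 1): clip(-15,-8,1)=-8, clip(-1,-8,1)=-1, clip(7,-8,1)=1, clip(-7,-8,1)=-7 -> [-8, -1, 1, -7]
Stage 6 (DIFF): s[0]=-8, -1--8=7, 1--1=2, -7-1=-8 -> [-8, 7, 2, -8]
Output sum: -7

Answer: -7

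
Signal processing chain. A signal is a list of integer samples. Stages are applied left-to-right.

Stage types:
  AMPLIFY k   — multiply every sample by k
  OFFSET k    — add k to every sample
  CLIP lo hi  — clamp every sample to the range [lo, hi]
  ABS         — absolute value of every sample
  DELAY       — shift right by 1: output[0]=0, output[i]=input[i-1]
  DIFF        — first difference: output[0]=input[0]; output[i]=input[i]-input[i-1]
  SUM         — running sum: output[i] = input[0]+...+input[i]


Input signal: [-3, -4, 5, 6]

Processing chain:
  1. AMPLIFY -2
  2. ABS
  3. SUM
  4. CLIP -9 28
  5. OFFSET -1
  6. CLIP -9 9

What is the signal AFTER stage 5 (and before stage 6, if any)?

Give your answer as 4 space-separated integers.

Input: [-3, -4, 5, 6]
Stage 1 (AMPLIFY -2): -3*-2=6, -4*-2=8, 5*-2=-10, 6*-2=-12 -> [6, 8, -10, -12]
Stage 2 (ABS): |6|=6, |8|=8, |-10|=10, |-12|=12 -> [6, 8, 10, 12]
Stage 3 (SUM): sum[0..0]=6, sum[0..1]=14, sum[0..2]=24, sum[0..3]=36 -> [6, 14, 24, 36]
Stage 4 (CLIP -9 28): clip(6,-9,28)=6, clip(14,-9,28)=14, clip(24,-9,28)=24, clip(36,-9,28)=28 -> [6, 14, 24, 28]
Stage 5 (OFFSET -1): 6+-1=5, 14+-1=13, 24+-1=23, 28+-1=27 -> [5, 13, 23, 27]

Answer: 5 13 23 27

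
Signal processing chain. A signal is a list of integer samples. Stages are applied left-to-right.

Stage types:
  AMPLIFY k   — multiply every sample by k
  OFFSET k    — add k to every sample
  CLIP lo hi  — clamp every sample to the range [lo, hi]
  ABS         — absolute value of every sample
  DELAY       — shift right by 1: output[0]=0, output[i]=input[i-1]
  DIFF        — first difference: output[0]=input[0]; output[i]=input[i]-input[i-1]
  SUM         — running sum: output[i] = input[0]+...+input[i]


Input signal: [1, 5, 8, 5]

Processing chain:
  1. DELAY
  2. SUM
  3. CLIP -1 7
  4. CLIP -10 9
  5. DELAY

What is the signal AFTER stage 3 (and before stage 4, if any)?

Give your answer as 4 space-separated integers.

Input: [1, 5, 8, 5]
Stage 1 (DELAY): [0, 1, 5, 8] = [0, 1, 5, 8] -> [0, 1, 5, 8]
Stage 2 (SUM): sum[0..0]=0, sum[0..1]=1, sum[0..2]=6, sum[0..3]=14 -> [0, 1, 6, 14]
Stage 3 (CLIP -1 7): clip(0,-1,7)=0, clip(1,-1,7)=1, clip(6,-1,7)=6, clip(14,-1,7)=7 -> [0, 1, 6, 7]

Answer: 0 1 6 7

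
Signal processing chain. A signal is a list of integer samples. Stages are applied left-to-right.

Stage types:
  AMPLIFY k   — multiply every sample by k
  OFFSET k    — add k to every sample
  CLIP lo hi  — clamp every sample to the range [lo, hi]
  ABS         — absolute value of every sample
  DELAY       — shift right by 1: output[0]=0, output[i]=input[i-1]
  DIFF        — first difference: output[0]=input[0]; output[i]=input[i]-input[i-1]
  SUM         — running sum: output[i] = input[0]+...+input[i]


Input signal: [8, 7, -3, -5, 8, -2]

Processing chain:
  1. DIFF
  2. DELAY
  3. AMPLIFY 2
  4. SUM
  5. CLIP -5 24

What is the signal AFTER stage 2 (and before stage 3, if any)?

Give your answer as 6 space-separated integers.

Answer: 0 8 -1 -10 -2 13

Derivation:
Input: [8, 7, -3, -5, 8, -2]
Stage 1 (DIFF): s[0]=8, 7-8=-1, -3-7=-10, -5--3=-2, 8--5=13, -2-8=-10 -> [8, -1, -10, -2, 13, -10]
Stage 2 (DELAY): [0, 8, -1, -10, -2, 13] = [0, 8, -1, -10, -2, 13] -> [0, 8, -1, -10, -2, 13]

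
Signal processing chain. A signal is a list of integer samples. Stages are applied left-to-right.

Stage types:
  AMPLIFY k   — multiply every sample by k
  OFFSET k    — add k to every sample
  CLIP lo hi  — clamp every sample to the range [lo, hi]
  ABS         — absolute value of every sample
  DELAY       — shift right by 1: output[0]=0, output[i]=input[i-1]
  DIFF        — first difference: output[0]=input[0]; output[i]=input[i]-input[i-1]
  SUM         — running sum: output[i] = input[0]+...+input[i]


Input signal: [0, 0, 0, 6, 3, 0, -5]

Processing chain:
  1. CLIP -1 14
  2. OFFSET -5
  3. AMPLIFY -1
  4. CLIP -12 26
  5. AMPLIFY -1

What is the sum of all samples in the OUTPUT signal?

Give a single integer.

Answer: -27

Derivation:
Input: [0, 0, 0, 6, 3, 0, -5]
Stage 1 (CLIP -1 14): clip(0,-1,14)=0, clip(0,-1,14)=0, clip(0,-1,14)=0, clip(6,-1,14)=6, clip(3,-1,14)=3, clip(0,-1,14)=0, clip(-5,-1,14)=-1 -> [0, 0, 0, 6, 3, 0, -1]
Stage 2 (OFFSET -5): 0+-5=-5, 0+-5=-5, 0+-5=-5, 6+-5=1, 3+-5=-2, 0+-5=-5, -1+-5=-6 -> [-5, -5, -5, 1, -2, -5, -6]
Stage 3 (AMPLIFY -1): -5*-1=5, -5*-1=5, -5*-1=5, 1*-1=-1, -2*-1=2, -5*-1=5, -6*-1=6 -> [5, 5, 5, -1, 2, 5, 6]
Stage 4 (CLIP -12 26): clip(5,-12,26)=5, clip(5,-12,26)=5, clip(5,-12,26)=5, clip(-1,-12,26)=-1, clip(2,-12,26)=2, clip(5,-12,26)=5, clip(6,-12,26)=6 -> [5, 5, 5, -1, 2, 5, 6]
Stage 5 (AMPLIFY -1): 5*-1=-5, 5*-1=-5, 5*-1=-5, -1*-1=1, 2*-1=-2, 5*-1=-5, 6*-1=-6 -> [-5, -5, -5, 1, -2, -5, -6]
Output sum: -27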